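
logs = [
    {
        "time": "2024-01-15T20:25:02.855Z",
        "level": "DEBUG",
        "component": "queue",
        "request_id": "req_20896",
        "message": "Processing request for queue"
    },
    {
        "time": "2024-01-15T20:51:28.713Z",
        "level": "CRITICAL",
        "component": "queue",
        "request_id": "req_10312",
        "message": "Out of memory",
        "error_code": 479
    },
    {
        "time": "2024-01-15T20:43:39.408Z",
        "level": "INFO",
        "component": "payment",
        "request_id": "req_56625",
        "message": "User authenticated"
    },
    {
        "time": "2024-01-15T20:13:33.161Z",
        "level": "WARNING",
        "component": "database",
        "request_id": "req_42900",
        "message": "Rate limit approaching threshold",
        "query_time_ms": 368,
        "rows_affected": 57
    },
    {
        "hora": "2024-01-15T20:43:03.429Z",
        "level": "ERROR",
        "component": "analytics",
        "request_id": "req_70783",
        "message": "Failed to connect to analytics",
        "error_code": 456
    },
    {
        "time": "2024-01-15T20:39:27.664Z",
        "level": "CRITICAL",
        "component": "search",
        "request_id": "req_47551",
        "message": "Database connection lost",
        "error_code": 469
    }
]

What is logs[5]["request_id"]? "req_47551"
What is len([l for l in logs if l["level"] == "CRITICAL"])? 2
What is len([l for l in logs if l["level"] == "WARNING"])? 1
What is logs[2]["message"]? "User authenticated"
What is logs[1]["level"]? "CRITICAL"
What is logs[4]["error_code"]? 456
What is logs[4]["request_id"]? "req_70783"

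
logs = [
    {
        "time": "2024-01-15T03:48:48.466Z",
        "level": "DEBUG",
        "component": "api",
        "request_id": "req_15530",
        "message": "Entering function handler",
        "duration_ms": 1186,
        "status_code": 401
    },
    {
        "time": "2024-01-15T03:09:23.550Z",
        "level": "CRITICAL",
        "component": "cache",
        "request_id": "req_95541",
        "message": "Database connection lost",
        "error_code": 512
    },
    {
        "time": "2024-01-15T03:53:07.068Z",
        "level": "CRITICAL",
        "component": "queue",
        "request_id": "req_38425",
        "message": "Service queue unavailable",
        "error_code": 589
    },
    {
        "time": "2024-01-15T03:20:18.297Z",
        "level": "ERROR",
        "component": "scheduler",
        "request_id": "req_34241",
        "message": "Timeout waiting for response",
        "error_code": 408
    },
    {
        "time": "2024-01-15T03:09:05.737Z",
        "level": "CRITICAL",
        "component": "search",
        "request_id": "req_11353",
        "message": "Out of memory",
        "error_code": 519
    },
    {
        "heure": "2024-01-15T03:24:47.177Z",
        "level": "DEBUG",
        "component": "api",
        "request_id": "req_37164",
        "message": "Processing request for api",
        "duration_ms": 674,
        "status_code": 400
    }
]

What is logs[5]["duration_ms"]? 674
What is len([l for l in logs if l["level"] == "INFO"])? 0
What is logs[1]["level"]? "CRITICAL"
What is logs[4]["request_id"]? "req_11353"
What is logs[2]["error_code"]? 589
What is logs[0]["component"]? "api"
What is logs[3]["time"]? "2024-01-15T03:20:18.297Z"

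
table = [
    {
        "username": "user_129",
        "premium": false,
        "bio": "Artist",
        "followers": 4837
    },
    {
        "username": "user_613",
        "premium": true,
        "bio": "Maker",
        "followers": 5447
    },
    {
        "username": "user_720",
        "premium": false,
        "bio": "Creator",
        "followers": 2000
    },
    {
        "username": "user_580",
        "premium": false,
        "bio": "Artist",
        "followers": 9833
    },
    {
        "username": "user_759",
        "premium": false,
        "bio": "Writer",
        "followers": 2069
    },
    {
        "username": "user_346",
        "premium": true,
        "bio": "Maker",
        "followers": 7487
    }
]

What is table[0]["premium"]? False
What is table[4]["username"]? "user_759"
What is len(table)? 6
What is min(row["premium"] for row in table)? False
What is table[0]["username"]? "user_129"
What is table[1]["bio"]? "Maker"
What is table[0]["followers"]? 4837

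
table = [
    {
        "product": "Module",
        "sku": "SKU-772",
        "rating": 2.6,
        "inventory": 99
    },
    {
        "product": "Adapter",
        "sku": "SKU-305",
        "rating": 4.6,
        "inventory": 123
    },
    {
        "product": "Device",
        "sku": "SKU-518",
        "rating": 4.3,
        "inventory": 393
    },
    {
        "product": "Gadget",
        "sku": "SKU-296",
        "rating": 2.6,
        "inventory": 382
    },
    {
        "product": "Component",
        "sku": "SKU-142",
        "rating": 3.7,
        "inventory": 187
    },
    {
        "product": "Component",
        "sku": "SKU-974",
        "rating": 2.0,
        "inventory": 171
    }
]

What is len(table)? 6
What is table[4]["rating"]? 3.7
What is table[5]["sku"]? "SKU-974"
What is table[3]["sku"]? "SKU-296"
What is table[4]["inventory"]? 187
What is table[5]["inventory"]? 171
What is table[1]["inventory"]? 123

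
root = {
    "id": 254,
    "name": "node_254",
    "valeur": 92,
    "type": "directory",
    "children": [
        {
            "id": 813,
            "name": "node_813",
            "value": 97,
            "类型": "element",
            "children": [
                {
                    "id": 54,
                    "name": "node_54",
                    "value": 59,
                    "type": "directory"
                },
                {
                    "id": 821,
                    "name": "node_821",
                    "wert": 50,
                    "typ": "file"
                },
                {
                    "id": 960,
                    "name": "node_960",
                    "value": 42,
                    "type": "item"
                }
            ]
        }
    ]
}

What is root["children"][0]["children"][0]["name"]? "node_54"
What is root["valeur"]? 92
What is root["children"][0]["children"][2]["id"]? 960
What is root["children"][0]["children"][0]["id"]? 54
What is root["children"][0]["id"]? 813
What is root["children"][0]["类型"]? "element"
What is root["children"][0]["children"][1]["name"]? "node_821"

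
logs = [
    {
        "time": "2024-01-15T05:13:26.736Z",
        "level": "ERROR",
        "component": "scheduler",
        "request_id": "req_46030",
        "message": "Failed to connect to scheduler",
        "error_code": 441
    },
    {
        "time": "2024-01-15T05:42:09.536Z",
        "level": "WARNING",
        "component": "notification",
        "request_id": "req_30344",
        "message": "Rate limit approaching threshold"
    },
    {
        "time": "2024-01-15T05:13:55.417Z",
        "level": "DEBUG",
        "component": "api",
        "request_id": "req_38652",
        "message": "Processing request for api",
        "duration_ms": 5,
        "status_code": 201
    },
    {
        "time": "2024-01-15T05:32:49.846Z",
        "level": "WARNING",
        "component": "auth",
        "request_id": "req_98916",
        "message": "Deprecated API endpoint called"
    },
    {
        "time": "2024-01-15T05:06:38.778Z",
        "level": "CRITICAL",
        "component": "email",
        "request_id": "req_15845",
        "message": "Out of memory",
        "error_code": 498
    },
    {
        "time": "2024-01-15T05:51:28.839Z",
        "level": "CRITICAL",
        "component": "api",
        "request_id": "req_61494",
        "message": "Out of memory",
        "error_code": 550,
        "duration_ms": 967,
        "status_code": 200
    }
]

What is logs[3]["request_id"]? "req_98916"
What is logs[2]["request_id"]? "req_38652"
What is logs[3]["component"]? "auth"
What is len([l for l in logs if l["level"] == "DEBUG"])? 1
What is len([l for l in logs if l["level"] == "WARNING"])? 2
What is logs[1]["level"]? "WARNING"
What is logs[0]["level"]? "ERROR"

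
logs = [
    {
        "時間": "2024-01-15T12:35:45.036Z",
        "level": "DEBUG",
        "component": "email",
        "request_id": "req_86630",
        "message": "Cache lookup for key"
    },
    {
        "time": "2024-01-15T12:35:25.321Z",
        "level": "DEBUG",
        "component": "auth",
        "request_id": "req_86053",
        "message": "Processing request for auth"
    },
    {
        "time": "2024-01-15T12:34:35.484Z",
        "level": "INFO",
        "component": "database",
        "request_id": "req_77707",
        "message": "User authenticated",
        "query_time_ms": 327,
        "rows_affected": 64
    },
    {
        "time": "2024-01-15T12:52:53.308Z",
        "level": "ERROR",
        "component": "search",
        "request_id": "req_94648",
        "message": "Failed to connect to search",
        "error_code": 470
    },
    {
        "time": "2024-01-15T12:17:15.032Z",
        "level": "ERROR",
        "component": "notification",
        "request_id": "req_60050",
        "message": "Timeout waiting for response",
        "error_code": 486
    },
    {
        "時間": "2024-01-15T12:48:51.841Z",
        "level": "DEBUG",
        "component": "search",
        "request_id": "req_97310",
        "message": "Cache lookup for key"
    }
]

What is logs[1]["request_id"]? "req_86053"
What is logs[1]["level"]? "DEBUG"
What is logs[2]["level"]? "INFO"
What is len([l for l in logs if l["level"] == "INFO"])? 1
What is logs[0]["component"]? "email"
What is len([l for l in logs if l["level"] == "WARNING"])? 0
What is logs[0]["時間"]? "2024-01-15T12:35:45.036Z"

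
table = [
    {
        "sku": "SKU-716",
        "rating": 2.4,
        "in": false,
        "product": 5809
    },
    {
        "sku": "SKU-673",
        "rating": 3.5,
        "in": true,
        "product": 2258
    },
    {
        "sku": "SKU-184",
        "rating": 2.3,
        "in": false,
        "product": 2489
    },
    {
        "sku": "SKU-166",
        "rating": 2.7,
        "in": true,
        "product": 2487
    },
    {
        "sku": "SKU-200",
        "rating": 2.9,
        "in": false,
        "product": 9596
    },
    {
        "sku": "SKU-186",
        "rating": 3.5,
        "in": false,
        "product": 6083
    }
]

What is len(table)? 6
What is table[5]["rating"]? 3.5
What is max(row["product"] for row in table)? 9596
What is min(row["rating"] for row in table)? 2.3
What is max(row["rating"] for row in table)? 3.5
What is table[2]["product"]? 2489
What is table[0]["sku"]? "SKU-716"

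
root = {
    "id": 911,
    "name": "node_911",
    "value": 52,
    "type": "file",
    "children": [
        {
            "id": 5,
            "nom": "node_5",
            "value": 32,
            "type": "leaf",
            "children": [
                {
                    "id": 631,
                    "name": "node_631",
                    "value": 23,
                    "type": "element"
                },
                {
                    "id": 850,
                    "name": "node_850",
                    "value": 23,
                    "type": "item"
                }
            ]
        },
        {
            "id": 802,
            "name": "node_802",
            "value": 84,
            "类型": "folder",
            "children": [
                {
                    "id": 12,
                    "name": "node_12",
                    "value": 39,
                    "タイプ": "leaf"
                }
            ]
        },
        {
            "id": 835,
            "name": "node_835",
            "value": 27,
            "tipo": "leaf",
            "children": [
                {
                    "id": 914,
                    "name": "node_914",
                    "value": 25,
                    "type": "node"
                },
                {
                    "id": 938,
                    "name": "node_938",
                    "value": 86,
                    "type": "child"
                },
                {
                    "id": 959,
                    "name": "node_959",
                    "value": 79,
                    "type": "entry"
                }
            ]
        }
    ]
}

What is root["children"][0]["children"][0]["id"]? 631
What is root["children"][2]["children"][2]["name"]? "node_959"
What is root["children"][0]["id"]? 5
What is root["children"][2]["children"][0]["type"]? "node"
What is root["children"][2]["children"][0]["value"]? 25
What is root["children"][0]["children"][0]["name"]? "node_631"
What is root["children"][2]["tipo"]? "leaf"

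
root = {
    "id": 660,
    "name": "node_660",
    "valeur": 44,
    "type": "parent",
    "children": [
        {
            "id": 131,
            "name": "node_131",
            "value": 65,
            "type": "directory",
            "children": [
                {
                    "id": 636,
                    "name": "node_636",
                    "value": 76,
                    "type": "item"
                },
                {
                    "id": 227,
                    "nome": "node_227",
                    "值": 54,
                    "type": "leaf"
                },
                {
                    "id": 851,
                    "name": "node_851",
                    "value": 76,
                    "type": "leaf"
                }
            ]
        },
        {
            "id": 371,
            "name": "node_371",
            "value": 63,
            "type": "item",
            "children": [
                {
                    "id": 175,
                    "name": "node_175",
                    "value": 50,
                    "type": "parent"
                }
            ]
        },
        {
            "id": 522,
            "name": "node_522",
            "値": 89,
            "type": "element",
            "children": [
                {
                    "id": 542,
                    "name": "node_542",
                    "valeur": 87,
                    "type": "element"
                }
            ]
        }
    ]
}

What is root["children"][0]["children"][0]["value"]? 76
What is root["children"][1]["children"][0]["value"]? 50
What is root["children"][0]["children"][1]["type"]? "leaf"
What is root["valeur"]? 44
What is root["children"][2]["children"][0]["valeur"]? 87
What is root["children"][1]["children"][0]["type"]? "parent"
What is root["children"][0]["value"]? 65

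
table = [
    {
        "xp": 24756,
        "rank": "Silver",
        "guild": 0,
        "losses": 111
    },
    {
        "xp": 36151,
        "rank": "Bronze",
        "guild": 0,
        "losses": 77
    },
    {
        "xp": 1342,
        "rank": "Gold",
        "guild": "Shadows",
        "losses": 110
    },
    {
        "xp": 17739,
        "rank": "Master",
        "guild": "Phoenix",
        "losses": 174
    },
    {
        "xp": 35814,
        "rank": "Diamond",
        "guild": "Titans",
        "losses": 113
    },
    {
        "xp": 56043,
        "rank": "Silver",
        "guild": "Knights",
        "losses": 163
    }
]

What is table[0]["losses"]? 111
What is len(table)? 6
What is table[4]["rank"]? "Diamond"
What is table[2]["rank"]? "Gold"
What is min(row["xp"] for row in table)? 1342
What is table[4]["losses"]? 113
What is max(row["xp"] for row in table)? 56043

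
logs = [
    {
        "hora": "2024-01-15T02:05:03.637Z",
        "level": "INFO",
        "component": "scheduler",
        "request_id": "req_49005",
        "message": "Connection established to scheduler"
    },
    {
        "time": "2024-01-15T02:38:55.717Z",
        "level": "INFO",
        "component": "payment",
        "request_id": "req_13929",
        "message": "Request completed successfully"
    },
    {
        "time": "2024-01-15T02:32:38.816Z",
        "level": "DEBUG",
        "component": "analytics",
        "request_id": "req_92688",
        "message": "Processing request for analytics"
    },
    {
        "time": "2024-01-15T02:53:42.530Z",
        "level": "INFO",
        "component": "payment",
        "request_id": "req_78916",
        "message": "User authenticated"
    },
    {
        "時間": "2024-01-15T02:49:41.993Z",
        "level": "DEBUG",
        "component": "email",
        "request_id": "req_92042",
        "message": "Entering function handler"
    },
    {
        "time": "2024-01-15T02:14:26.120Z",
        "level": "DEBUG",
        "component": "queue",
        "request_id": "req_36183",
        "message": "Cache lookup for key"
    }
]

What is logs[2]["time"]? "2024-01-15T02:32:38.816Z"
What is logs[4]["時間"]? "2024-01-15T02:49:41.993Z"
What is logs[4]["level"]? "DEBUG"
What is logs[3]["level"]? "INFO"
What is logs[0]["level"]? "INFO"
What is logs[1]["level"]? "INFO"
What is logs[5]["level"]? "DEBUG"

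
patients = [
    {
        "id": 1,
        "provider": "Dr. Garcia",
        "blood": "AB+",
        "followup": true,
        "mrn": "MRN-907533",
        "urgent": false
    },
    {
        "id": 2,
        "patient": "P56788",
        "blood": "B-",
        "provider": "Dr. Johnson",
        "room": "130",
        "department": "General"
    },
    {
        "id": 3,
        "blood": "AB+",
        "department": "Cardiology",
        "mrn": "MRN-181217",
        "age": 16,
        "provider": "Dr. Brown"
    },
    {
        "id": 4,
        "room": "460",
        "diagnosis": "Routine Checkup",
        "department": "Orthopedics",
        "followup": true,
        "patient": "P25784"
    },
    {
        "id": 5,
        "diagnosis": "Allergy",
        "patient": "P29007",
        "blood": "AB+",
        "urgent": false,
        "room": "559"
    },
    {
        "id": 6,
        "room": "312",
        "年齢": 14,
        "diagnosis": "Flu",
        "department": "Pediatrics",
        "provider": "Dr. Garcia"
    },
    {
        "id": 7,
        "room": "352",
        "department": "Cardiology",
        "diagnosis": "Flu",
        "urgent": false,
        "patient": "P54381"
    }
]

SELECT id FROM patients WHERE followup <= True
[1, 4]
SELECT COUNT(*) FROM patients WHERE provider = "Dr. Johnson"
1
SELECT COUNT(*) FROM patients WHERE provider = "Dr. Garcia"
2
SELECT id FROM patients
[1, 2, 3, 4, 5, 6, 7]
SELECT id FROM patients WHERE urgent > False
[]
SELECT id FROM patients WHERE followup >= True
[1, 4]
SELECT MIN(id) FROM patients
1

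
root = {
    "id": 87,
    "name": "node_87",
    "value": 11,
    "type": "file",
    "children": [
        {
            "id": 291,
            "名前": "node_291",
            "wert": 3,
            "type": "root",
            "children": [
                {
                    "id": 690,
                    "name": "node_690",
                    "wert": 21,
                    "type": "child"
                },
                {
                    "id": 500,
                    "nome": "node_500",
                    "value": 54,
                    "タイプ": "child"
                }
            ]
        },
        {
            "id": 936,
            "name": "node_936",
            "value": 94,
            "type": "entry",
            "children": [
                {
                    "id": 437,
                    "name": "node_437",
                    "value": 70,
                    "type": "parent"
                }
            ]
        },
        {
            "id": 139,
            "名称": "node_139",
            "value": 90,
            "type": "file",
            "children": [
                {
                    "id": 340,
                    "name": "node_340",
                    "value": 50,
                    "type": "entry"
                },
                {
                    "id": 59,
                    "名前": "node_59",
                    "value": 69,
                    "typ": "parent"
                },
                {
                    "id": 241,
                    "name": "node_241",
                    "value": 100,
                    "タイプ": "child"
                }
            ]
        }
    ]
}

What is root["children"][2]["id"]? 139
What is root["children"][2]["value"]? 90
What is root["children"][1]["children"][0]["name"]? "node_437"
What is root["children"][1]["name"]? "node_936"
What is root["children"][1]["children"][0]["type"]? "parent"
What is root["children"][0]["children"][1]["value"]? 54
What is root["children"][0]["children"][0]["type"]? "child"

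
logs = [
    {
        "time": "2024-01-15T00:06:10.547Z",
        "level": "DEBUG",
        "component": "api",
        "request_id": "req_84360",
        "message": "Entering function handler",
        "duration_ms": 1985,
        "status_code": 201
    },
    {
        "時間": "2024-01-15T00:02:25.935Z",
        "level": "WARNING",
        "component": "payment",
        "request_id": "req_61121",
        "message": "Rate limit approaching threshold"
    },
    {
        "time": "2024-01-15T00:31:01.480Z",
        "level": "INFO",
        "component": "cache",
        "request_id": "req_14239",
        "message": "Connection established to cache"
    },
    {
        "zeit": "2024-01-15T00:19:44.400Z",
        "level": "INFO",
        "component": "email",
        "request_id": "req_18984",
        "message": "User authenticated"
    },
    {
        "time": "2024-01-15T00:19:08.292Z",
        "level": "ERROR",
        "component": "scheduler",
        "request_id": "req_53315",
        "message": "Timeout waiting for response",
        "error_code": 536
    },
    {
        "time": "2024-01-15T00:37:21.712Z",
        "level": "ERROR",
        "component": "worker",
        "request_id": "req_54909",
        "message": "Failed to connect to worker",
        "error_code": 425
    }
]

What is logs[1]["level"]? "WARNING"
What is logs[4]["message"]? "Timeout waiting for response"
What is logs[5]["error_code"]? 425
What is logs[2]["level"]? "INFO"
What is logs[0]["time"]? "2024-01-15T00:06:10.547Z"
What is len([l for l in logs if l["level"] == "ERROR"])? 2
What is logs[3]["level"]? "INFO"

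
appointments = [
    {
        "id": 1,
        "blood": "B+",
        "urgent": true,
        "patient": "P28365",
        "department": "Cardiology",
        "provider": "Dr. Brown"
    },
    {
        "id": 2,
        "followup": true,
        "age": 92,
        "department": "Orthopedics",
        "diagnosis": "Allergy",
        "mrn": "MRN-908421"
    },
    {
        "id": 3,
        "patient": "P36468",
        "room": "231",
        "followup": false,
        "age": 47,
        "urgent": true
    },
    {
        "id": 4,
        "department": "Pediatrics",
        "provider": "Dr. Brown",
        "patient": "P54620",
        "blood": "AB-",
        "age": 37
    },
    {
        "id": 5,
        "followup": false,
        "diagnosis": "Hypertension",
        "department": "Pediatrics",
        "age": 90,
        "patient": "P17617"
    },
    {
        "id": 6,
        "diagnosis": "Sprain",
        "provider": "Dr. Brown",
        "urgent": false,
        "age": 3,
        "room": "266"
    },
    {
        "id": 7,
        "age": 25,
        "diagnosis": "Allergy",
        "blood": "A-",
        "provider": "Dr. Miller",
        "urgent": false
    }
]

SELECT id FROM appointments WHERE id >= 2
[2, 3, 4, 5, 6, 7]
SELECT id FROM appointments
[1, 2, 3, 4, 5, 6, 7]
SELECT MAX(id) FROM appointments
7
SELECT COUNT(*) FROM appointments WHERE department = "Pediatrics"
2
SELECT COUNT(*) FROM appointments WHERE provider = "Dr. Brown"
3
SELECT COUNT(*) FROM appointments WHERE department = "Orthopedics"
1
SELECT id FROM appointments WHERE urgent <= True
[1, 3, 6, 7]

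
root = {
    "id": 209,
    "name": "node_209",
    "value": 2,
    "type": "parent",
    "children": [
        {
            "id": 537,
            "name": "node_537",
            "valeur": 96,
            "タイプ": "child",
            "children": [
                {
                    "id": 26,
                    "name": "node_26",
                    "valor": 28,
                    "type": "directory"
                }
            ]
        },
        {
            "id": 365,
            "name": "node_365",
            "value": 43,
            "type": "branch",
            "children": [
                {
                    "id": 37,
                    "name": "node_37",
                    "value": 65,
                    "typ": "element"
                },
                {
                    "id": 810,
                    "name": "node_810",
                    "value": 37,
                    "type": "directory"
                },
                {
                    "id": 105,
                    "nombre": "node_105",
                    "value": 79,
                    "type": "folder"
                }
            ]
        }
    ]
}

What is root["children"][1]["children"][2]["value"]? 79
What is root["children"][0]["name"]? "node_537"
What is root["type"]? "parent"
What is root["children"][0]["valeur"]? 96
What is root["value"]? 2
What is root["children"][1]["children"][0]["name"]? "node_37"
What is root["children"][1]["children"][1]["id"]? 810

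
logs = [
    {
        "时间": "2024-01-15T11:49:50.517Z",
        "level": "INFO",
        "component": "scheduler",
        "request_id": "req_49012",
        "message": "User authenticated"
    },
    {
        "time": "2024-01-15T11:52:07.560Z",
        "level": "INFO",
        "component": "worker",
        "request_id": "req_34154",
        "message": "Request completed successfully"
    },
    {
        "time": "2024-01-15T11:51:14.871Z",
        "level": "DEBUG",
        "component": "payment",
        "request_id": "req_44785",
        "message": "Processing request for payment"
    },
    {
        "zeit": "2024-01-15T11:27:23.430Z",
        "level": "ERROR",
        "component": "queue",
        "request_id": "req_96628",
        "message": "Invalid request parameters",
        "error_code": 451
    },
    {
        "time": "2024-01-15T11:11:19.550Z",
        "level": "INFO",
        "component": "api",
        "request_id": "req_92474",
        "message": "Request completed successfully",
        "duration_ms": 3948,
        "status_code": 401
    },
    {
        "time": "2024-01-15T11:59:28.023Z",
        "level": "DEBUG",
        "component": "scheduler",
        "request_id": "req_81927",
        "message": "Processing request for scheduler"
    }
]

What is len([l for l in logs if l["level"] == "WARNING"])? 0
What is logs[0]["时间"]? "2024-01-15T11:49:50.517Z"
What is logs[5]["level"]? "DEBUG"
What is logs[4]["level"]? "INFO"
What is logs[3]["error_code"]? 451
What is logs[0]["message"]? "User authenticated"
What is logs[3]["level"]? "ERROR"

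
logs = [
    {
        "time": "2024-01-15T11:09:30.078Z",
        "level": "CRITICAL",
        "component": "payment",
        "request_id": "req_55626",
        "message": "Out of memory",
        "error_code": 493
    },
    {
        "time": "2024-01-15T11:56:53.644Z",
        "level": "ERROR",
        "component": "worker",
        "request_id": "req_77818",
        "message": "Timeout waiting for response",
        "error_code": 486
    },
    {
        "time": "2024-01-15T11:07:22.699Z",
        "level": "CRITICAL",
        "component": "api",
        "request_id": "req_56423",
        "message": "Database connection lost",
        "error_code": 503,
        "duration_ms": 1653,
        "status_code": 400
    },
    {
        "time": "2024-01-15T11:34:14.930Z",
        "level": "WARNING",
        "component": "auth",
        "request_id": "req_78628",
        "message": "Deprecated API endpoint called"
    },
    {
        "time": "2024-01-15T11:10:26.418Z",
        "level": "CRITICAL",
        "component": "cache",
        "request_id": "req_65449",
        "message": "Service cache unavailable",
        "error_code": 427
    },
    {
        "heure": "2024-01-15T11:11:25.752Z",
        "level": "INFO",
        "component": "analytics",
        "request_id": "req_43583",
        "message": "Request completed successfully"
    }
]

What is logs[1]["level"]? "ERROR"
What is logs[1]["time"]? "2024-01-15T11:56:53.644Z"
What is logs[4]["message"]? "Service cache unavailable"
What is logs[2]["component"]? "api"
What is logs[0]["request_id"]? "req_55626"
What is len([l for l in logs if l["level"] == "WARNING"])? 1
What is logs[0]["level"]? "CRITICAL"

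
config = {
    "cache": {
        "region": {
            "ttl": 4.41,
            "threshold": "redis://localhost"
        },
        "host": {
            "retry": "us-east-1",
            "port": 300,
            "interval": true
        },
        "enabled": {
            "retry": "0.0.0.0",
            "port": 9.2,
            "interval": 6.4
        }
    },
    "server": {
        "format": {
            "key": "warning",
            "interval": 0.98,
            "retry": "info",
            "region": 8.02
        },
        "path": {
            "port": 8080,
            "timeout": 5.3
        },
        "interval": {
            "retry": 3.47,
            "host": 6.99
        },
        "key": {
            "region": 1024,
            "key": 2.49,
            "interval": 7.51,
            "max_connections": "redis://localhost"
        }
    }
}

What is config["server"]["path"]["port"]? 8080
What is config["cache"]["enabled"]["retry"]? "0.0.0.0"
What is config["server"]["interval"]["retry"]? 3.47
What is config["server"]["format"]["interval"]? 0.98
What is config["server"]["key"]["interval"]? 7.51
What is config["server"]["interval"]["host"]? 6.99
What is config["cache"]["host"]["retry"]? "us-east-1"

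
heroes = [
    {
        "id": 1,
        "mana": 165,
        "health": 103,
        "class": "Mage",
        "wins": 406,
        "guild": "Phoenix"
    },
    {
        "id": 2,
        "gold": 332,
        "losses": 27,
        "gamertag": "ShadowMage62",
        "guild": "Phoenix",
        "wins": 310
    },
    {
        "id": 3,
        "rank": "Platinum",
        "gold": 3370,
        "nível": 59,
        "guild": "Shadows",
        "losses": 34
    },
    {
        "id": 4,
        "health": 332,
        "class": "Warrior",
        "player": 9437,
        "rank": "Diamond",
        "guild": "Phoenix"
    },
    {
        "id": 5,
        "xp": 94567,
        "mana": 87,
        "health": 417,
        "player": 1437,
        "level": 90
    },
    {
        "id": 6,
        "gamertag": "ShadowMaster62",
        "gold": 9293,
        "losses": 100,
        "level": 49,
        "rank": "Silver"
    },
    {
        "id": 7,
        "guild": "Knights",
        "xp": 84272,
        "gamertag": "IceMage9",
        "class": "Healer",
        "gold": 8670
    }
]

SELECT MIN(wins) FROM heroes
310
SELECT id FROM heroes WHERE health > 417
[]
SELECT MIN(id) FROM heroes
1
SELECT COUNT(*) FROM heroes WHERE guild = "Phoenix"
3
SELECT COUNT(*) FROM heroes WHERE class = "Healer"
1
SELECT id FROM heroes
[1, 2, 3, 4, 5, 6, 7]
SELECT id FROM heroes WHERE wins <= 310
[2]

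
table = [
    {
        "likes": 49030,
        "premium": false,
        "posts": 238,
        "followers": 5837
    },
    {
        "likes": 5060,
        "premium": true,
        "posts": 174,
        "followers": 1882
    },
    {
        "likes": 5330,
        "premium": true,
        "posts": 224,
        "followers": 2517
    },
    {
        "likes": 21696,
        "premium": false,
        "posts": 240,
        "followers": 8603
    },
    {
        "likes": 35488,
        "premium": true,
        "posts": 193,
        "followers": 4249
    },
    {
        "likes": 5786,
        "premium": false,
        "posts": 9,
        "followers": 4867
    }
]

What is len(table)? 6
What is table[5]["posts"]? 9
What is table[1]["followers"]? 1882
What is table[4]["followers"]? 4249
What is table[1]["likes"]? 5060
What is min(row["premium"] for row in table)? False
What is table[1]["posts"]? 174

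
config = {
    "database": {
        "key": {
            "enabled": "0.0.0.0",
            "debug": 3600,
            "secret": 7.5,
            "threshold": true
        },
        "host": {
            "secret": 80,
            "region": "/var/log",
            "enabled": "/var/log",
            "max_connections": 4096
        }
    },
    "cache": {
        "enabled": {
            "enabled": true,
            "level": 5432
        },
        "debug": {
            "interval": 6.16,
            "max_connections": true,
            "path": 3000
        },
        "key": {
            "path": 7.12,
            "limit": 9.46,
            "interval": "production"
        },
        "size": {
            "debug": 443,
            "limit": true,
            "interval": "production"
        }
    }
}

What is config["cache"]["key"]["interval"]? "production"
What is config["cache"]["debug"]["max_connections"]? True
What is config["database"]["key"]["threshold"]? True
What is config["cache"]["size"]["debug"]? 443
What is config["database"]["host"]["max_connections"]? 4096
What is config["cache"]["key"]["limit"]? 9.46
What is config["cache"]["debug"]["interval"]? 6.16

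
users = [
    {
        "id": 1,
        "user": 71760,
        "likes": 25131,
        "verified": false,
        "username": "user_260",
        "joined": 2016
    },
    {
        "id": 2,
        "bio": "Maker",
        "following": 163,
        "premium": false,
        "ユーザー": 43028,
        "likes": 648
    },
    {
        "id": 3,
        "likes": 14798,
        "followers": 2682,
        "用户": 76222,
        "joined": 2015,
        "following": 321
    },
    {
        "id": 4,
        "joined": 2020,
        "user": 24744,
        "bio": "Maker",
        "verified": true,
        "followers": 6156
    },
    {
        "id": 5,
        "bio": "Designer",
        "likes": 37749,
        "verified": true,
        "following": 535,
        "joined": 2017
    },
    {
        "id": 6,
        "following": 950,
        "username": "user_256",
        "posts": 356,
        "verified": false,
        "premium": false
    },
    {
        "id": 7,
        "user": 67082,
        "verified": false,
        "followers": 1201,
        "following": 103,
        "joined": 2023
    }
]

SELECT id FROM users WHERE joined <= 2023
[1, 3, 4, 5, 7]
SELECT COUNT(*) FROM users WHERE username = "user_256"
1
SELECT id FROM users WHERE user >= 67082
[1, 7]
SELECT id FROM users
[1, 2, 3, 4, 5, 6, 7]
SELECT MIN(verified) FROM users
False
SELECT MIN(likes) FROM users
648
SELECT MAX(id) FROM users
7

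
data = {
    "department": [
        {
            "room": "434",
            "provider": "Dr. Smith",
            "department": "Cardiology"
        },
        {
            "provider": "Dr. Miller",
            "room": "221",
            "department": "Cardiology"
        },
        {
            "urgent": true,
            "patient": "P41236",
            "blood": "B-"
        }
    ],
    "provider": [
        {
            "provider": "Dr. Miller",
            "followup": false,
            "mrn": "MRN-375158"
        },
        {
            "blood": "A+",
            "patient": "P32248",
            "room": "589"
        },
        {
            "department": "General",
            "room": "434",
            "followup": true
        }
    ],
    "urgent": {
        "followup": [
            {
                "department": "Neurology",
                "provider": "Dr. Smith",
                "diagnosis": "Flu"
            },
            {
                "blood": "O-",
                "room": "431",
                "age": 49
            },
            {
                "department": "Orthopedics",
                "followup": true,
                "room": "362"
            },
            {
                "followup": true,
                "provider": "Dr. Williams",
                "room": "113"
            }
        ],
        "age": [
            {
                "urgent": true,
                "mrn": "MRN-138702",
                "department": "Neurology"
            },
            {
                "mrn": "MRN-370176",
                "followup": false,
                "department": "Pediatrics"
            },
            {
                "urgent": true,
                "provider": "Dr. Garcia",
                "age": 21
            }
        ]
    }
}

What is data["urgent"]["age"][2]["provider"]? "Dr. Garcia"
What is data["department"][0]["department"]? "Cardiology"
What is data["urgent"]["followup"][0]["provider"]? "Dr. Smith"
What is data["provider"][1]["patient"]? "P32248"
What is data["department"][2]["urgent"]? True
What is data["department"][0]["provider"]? "Dr. Smith"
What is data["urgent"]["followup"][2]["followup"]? True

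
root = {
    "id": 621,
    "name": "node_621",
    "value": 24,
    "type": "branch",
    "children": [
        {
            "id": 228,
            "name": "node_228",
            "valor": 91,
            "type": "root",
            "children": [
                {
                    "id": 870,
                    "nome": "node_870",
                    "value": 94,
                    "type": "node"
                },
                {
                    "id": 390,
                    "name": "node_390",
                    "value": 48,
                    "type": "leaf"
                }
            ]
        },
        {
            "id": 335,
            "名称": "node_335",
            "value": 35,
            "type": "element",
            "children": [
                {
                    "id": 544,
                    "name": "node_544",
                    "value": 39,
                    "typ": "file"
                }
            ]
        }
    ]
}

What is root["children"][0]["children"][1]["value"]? 48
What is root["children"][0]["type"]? "root"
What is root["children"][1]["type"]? "element"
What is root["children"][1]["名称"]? "node_335"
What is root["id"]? 621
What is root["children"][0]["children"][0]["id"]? 870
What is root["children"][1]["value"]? 35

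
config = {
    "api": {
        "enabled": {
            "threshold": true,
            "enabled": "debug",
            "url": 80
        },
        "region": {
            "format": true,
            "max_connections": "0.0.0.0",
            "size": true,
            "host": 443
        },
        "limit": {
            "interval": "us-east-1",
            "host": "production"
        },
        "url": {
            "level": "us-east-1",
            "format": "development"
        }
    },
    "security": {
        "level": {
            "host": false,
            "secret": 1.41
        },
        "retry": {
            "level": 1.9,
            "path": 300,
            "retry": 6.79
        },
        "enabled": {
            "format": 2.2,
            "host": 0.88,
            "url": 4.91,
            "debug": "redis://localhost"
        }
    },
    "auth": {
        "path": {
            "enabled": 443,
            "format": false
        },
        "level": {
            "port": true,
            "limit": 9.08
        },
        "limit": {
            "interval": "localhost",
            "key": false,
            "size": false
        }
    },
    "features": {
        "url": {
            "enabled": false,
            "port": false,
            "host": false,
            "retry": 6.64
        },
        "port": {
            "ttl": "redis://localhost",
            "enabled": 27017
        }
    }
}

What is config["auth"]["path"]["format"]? False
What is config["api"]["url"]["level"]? "us-east-1"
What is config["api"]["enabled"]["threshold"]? True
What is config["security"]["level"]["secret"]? 1.41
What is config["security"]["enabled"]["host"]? 0.88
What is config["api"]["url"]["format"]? "development"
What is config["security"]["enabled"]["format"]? 2.2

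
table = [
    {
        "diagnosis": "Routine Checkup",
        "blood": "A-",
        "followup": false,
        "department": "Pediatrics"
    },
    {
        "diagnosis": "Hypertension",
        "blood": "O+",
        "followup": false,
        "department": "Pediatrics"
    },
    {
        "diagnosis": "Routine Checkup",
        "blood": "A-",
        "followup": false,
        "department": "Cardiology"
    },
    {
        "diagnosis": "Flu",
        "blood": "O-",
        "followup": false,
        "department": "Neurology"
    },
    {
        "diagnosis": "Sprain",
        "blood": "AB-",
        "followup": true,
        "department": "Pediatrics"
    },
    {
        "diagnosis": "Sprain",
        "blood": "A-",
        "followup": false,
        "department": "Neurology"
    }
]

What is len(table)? 6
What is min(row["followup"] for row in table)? False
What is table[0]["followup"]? False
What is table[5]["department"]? "Neurology"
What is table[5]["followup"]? False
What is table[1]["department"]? "Pediatrics"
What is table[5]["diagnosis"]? "Sprain"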